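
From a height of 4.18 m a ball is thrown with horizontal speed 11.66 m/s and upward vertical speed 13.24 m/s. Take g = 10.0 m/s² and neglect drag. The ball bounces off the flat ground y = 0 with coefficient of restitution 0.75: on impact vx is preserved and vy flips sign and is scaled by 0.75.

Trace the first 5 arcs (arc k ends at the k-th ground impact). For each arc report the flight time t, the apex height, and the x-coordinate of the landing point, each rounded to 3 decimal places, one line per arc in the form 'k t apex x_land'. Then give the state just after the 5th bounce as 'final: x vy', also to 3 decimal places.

1 2.933 12.945 34.199
2 2.414 7.281 62.341
3 1.810 4.096 83.447
4 1.358 2.304 99.277
5 1.018 1.296 111.150
final: 111.150 3.818

Arc 1: start y=4.180, vy=13.240 → t=2.933, apex=12.945, x_land=34.199, impact vy=-16.090
  bounce: vy ← 0.75·16.090 = 12.068
Arc 2: start y=0.000, vy=12.068 → t=2.414, apex=7.281, x_land=62.341, impact vy=-12.068
  bounce: vy ← 0.75·12.068 = 9.051
Arc 3: start y=0.000, vy=9.051 → t=1.810, apex=4.096, x_land=83.447, impact vy=-9.051
  bounce: vy ← 0.75·9.051 = 6.788
Arc 4: start y=0.000, vy=6.788 → t=1.358, apex=2.304, x_land=99.277, impact vy=-6.788
  bounce: vy ← 0.75·6.788 = 5.091
Arc 5: start y=0.000, vy=5.091 → t=1.018, apex=1.296, x_land=111.150, impact vy=-5.091
  bounce: vy ← 0.75·5.091 = 3.818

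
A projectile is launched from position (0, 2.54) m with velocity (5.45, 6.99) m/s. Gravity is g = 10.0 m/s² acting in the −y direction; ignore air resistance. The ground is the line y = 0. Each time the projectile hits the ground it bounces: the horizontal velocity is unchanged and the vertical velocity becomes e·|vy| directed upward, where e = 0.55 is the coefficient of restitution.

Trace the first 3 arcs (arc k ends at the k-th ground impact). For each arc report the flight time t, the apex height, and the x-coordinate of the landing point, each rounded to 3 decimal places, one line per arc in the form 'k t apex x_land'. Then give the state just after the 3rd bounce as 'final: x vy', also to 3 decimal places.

1 1.697 4.983 9.250
2 1.098 1.507 15.235
3 0.604 0.456 18.527
final: 18.527 1.661

Arc 1: start y=2.540, vy=6.990 → t=1.697, apex=4.983, x_land=9.250, impact vy=-9.983
  bounce: vy ← 0.55·9.983 = 5.491
Arc 2: start y=0.000, vy=5.491 → t=1.098, apex=1.507, x_land=15.235, impact vy=-5.491
  bounce: vy ← 0.55·5.491 = 3.020
Arc 3: start y=0.000, vy=3.020 → t=0.604, apex=0.456, x_land=18.527, impact vy=-3.020
  bounce: vy ← 0.55·3.020 = 1.661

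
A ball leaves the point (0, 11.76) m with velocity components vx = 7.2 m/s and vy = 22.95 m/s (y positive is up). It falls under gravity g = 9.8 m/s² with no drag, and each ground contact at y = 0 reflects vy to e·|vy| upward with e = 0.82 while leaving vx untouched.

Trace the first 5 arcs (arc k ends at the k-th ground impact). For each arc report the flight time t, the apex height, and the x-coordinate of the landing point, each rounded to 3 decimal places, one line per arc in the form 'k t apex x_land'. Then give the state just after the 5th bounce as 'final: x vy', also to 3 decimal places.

1 5.150 38.633 37.078
2 4.605 25.977 70.233
3 3.776 17.467 97.421
4 3.096 11.745 119.715
5 2.539 7.897 137.996
final: 137.996 10.202

Arc 1: start y=11.760, vy=22.950 → t=5.150, apex=38.633, x_land=37.078, impact vy=-27.517
  bounce: vy ← 0.82·27.517 = 22.564
Arc 2: start y=0.000, vy=22.564 → t=4.605, apex=25.977, x_land=70.233, impact vy=-22.564
  bounce: vy ← 0.82·22.564 = 18.503
Arc 3: start y=0.000, vy=18.503 → t=3.776, apex=17.467, x_land=97.421, impact vy=-18.503
  bounce: vy ← 0.82·18.503 = 15.172
Arc 4: start y=0.000, vy=15.172 → t=3.096, apex=11.745, x_land=119.715, impact vy=-15.172
  bounce: vy ← 0.82·15.172 = 12.441
Arc 5: start y=0.000, vy=12.441 → t=2.539, apex=7.897, x_land=137.996, impact vy=-12.441
  bounce: vy ← 0.82·12.441 = 10.202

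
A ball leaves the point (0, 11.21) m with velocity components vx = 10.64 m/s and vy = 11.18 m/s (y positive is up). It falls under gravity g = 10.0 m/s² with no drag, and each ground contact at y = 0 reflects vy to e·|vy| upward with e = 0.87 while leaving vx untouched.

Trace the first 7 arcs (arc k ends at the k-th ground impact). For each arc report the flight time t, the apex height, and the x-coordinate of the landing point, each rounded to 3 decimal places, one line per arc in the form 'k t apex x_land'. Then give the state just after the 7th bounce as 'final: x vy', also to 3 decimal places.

Arc 1: start y=11.210, vy=11.180 → t=2.987, apex=17.460, x_land=31.778, impact vy=-18.687
  bounce: vy ← 0.87·18.687 = 16.257
Arc 2: start y=0.000, vy=16.257 → t=3.251, apex=13.215, x_land=66.374, impact vy=-16.257
  bounce: vy ← 0.87·16.257 = 14.144
Arc 3: start y=0.000, vy=14.144 → t=2.829, apex=10.003, x_land=96.472, impact vy=-14.144
  bounce: vy ← 0.87·14.144 = 12.305
Arc 4: start y=0.000, vy=12.305 → t=2.461, apex=7.571, x_land=122.658, impact vy=-12.305
  bounce: vy ← 0.87·12.305 = 10.706
Arc 5: start y=0.000, vy=10.706 → t=2.141, apex=5.730, x_land=145.439, impact vy=-10.706
  bounce: vy ← 0.87·10.706 = 9.314
Arc 6: start y=0.000, vy=9.314 → t=1.863, apex=4.337, x_land=165.259, impact vy=-9.314
  bounce: vy ← 0.87·9.314 = 8.103
Arc 7: start y=0.000, vy=8.103 → t=1.621, apex=3.283, x_land=182.502, impact vy=-8.103
  bounce: vy ← 0.87·8.103 = 7.050

1 2.987 17.460 31.778
2 3.251 13.215 66.374
3 2.829 10.003 96.472
4 2.461 7.571 122.658
5 2.141 5.730 145.439
6 1.863 4.337 165.259
7 1.621 3.283 182.502
final: 182.502 7.050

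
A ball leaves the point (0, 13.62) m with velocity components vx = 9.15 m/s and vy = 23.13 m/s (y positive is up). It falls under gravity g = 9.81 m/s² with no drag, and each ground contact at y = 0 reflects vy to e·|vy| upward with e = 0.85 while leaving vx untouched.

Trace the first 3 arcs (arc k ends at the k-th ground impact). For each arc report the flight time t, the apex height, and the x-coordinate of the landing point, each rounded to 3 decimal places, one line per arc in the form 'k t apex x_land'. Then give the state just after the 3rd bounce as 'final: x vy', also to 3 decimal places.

Arc 1: start y=13.620, vy=23.130 → t=5.245, apex=40.888, x_land=47.992, impact vy=-28.324
  bounce: vy ← 0.85·28.324 = 24.075
Arc 2: start y=0.000, vy=24.075 → t=4.908, apex=29.542, x_land=92.902, impact vy=-24.075
  bounce: vy ← 0.85·24.075 = 20.464
Arc 3: start y=0.000, vy=20.464 → t=4.172, apex=21.344, x_land=131.076, impact vy=-20.464
  bounce: vy ← 0.85·20.464 = 17.394

1 5.245 40.888 47.992
2 4.908 29.542 92.902
3 4.172 21.344 131.076
final: 131.076 17.394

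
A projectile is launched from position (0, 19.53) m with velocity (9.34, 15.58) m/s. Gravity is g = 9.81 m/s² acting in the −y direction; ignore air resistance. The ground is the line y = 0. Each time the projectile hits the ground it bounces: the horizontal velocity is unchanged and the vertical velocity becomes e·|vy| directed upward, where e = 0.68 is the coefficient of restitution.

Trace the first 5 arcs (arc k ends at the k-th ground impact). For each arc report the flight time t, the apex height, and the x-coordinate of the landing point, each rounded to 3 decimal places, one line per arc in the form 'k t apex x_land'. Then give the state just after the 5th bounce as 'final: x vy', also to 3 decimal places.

Arc 1: start y=19.530, vy=15.580 → t=4.138, apex=31.902, x_land=38.653, impact vy=-25.018
  bounce: vy ← 0.68·25.018 = 17.012
Arc 2: start y=0.000, vy=17.012 → t=3.468, apex=14.751, x_land=71.048, impact vy=-17.012
  bounce: vy ← 0.68·17.012 = 11.568
Arc 3: start y=0.000, vy=11.568 → t=2.359, apex=6.821, x_land=93.076, impact vy=-11.568
  bounce: vy ← 0.68·11.568 = 7.867
Arc 4: start y=0.000, vy=7.867 → t=1.604, apex=3.154, x_land=108.056, impact vy=-7.867
  bounce: vy ← 0.68·7.867 = 5.349
Arc 5: start y=0.000, vy=5.349 → t=1.091, apex=1.458, x_land=118.242, impact vy=-5.349
  bounce: vy ← 0.68·5.349 = 3.637

1 4.138 31.902 38.653
2 3.468 14.751 71.048
3 2.359 6.821 93.076
4 1.604 3.154 108.056
5 1.091 1.458 118.242
final: 118.242 3.637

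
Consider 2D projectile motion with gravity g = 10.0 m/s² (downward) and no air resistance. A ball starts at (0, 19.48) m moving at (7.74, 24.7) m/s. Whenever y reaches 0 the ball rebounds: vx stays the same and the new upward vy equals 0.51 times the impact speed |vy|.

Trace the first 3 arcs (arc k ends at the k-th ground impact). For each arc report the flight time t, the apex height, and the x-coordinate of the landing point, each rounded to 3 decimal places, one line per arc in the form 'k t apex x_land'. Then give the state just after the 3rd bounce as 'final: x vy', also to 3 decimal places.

Arc 1: start y=19.480, vy=24.700 → t=5.632, apex=49.984, x_land=43.590, impact vy=-31.618
  bounce: vy ← 0.51·31.618 = 16.125
Arc 2: start y=0.000, vy=16.125 → t=3.225, apex=13.001, x_land=68.552, impact vy=-16.125
  bounce: vy ← 0.51·16.125 = 8.224
Arc 3: start y=0.000, vy=8.224 → t=1.645, apex=3.382, x_land=81.282, impact vy=-8.224
  bounce: vy ← 0.51·8.224 = 4.194

1 5.632 49.984 43.590
2 3.225 13.001 68.552
3 1.645 3.382 81.282
final: 81.282 4.194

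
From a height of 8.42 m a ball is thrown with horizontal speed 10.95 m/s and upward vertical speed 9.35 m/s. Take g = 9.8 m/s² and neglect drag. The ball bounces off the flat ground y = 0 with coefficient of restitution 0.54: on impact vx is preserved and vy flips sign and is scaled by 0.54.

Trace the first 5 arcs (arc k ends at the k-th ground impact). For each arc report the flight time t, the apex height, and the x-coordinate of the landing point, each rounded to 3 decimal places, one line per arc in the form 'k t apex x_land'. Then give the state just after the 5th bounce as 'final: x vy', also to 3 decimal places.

1 2.575 12.880 28.201
2 1.751 3.756 47.374
3 0.946 1.095 57.728
4 0.511 0.319 63.319
5 0.276 0.093 66.338
final: 66.338 0.730

Arc 1: start y=8.420, vy=9.350 → t=2.575, apex=12.880, x_land=28.201, impact vy=-15.889
  bounce: vy ← 0.54·15.889 = 8.580
Arc 2: start y=0.000, vy=8.580 → t=1.751, apex=3.756, x_land=47.374, impact vy=-8.580
  bounce: vy ← 0.54·8.580 = 4.633
Arc 3: start y=0.000, vy=4.633 → t=0.946, apex=1.095, x_land=57.728, impact vy=-4.633
  bounce: vy ← 0.54·4.633 = 2.502
Arc 4: start y=0.000, vy=2.502 → t=0.511, apex=0.319, x_land=63.319, impact vy=-2.502
  bounce: vy ← 0.54·2.502 = 1.351
Arc 5: start y=0.000, vy=1.351 → t=0.276, apex=0.093, x_land=66.338, impact vy=-1.351
  bounce: vy ← 0.54·1.351 = 0.730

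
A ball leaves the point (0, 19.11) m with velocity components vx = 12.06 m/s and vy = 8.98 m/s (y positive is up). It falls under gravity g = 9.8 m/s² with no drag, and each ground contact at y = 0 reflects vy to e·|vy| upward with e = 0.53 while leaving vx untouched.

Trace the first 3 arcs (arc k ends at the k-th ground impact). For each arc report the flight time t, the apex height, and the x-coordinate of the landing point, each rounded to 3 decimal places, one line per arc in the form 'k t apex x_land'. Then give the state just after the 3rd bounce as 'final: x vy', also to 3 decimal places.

1 3.093 23.224 37.306
2 2.308 6.524 65.137
3 1.223 1.833 79.888
final: 79.888 3.176

Arc 1: start y=19.110, vy=8.980 → t=3.093, apex=23.224, x_land=37.306, impact vy=-21.335
  bounce: vy ← 0.53·21.335 = 11.308
Arc 2: start y=0.000, vy=11.308 → t=2.308, apex=6.524, x_land=65.137, impact vy=-11.308
  bounce: vy ← 0.53·11.308 = 5.993
Arc 3: start y=0.000, vy=5.993 → t=1.223, apex=1.833, x_land=79.888, impact vy=-5.993
  bounce: vy ← 0.53·5.993 = 3.176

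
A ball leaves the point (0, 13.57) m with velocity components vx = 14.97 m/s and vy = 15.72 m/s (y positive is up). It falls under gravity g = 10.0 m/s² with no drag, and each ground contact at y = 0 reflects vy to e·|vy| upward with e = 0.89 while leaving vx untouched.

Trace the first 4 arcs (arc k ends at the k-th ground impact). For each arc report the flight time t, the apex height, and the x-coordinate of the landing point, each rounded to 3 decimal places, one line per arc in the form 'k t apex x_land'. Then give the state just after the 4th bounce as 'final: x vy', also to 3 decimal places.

1 3.849 25.926 57.621
2 4.053 20.536 118.298
3 3.607 16.267 172.300
4 3.211 12.885 220.363
final: 220.363 14.287

Arc 1: start y=13.570, vy=15.720 → t=3.849, apex=25.926, x_land=57.621, impact vy=-22.771
  bounce: vy ← 0.89·22.771 = 20.266
Arc 2: start y=0.000, vy=20.266 → t=4.053, apex=20.536, x_land=118.298, impact vy=-20.266
  bounce: vy ← 0.89·20.266 = 18.037
Arc 3: start y=0.000, vy=18.037 → t=3.607, apex=16.267, x_land=172.300, impact vy=-18.037
  bounce: vy ← 0.89·18.037 = 16.053
Arc 4: start y=0.000, vy=16.053 → t=3.211, apex=12.885, x_land=220.363, impact vy=-16.053
  bounce: vy ← 0.89·16.053 = 14.287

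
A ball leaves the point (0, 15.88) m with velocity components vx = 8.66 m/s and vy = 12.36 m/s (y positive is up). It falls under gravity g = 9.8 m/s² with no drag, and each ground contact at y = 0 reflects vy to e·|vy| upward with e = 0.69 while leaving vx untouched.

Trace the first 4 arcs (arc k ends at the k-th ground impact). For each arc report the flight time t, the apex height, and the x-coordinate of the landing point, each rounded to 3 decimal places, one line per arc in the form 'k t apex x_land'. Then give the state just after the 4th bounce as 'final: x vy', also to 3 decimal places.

1 3.459 23.674 29.957
2 3.033 11.271 56.226
3 2.093 5.366 74.352
4 1.444 2.555 86.858
final: 86.858 4.883

Arc 1: start y=15.880, vy=12.360 → t=3.459, apex=23.674, x_land=29.957, impact vy=-21.541
  bounce: vy ← 0.69·21.541 = 14.863
Arc 2: start y=0.000, vy=14.863 → t=3.033, apex=11.271, x_land=56.226, impact vy=-14.863
  bounce: vy ← 0.69·14.863 = 10.256
Arc 3: start y=0.000, vy=10.256 → t=2.093, apex=5.366, x_land=74.352, impact vy=-10.256
  bounce: vy ← 0.69·10.256 = 7.076
Arc 4: start y=0.000, vy=7.076 → t=1.444, apex=2.555, x_land=86.858, impact vy=-7.076
  bounce: vy ← 0.69·7.076 = 4.883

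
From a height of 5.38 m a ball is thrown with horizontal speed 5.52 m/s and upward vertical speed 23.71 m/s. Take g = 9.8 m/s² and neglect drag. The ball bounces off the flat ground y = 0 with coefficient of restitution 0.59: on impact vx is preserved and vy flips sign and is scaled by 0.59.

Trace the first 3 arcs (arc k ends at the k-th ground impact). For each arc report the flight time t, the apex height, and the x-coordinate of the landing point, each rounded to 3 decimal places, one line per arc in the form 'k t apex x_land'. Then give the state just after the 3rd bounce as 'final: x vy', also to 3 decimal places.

1 5.056 34.062 27.909
2 3.111 11.857 45.082
3 1.836 4.127 55.215
final: 55.215 5.307

Arc 1: start y=5.380, vy=23.710 → t=5.056, apex=34.062, x_land=27.909, impact vy=-25.838
  bounce: vy ← 0.59·25.838 = 15.245
Arc 2: start y=0.000, vy=15.245 → t=3.111, apex=11.857, x_land=45.082, impact vy=-15.245
  bounce: vy ← 0.59·15.245 = 8.994
Arc 3: start y=0.000, vy=8.994 → t=1.836, apex=4.127, x_land=55.215, impact vy=-8.994
  bounce: vy ← 0.59·8.994 = 5.307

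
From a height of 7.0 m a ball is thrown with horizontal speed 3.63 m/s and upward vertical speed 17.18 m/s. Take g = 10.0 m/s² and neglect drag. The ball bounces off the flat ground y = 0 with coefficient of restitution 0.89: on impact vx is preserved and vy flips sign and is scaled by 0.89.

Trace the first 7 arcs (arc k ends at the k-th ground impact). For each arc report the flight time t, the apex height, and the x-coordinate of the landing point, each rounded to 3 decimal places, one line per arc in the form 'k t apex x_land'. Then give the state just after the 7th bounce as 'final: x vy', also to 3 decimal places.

1 3.804 21.758 13.809
2 3.713 17.234 27.287
3 3.305 13.651 39.283
4 2.941 10.813 49.960
5 2.618 8.565 59.462
6 2.330 6.784 67.919
7 2.073 5.374 75.445
final: 75.445 9.227

Arc 1: start y=7.000, vy=17.180 → t=3.804, apex=21.758, x_land=13.809, impact vy=-20.860
  bounce: vy ← 0.89·20.860 = 18.566
Arc 2: start y=0.000, vy=18.566 → t=3.713, apex=17.234, x_land=27.287, impact vy=-18.566
  bounce: vy ← 0.89·18.566 = 16.523
Arc 3: start y=0.000, vy=16.523 → t=3.305, apex=13.651, x_land=39.283, impact vy=-16.523
  bounce: vy ← 0.89·16.523 = 14.706
Arc 4: start y=0.000, vy=14.706 → t=2.941, apex=10.813, x_land=49.960, impact vy=-14.706
  bounce: vy ← 0.89·14.706 = 13.088
Arc 5: start y=0.000, vy=13.088 → t=2.618, apex=8.565, x_land=59.462, impact vy=-13.088
  bounce: vy ← 0.89·13.088 = 11.649
Arc 6: start y=0.000, vy=11.649 → t=2.330, apex=6.784, x_land=67.919, impact vy=-11.649
  bounce: vy ← 0.89·11.649 = 10.367
Arc 7: start y=0.000, vy=10.367 → t=2.073, apex=5.374, x_land=75.445, impact vy=-10.367
  bounce: vy ← 0.89·10.367 = 9.227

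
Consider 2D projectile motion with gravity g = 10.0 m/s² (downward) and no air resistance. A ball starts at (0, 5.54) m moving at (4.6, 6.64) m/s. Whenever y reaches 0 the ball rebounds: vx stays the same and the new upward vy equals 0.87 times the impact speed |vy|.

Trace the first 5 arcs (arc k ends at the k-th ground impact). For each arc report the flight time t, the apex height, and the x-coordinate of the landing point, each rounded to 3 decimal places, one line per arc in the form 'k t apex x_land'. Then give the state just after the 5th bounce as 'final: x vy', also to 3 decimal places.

Arc 1: start y=5.540, vy=6.640 → t=1.909, apex=7.744, x_land=8.779, impact vy=-12.445
  bounce: vy ← 0.87·12.445 = 10.828
Arc 2: start y=0.000, vy=10.828 → t=2.166, apex=5.862, x_land=18.741, impact vy=-10.828
  bounce: vy ← 0.87·10.828 = 9.420
Arc 3: start y=0.000, vy=9.420 → t=1.884, apex=4.437, x_land=27.407, impact vy=-9.420
  bounce: vy ← 0.87·9.420 = 8.195
Arc 4: start y=0.000, vy=8.195 → t=1.639, apex=3.358, x_land=34.947, impact vy=-8.195
  bounce: vy ← 0.87·8.195 = 7.130
Arc 5: start y=0.000, vy=7.130 → t=1.426, apex=2.542, x_land=41.506, impact vy=-7.130
  bounce: vy ← 0.87·7.130 = 6.203

1 1.909 7.744 8.779
2 2.166 5.862 18.741
3 1.884 4.437 27.407
4 1.639 3.358 34.947
5 1.426 2.542 41.506
final: 41.506 6.203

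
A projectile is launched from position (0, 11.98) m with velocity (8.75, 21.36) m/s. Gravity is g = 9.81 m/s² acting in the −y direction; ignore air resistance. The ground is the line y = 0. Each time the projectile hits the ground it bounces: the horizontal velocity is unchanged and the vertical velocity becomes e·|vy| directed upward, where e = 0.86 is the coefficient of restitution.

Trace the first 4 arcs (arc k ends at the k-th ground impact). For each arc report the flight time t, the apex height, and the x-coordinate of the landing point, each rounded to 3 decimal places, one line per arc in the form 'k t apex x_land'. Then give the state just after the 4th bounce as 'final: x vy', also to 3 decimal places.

Arc 1: start y=11.980, vy=21.360 → t=4.858, apex=35.234, x_land=42.504, impact vy=-26.293
  bounce: vy ← 0.86·26.293 = 22.612
Arc 2: start y=0.000, vy=22.612 → t=4.610, apex=26.059, x_land=82.840, impact vy=-22.612
  bounce: vy ← 0.86·22.612 = 19.446
Arc 3: start y=0.000, vy=19.446 → t=3.965, apex=19.273, x_land=117.530, impact vy=-19.446
  bounce: vy ← 0.86·19.446 = 16.724
Arc 4: start y=0.000, vy=16.724 → t=3.409, apex=14.255, x_land=147.363, impact vy=-16.724
  bounce: vy ← 0.86·16.724 = 14.382

1 4.858 35.234 42.504
2 4.610 26.059 82.840
3 3.965 19.273 117.530
4 3.409 14.255 147.363
final: 147.363 14.382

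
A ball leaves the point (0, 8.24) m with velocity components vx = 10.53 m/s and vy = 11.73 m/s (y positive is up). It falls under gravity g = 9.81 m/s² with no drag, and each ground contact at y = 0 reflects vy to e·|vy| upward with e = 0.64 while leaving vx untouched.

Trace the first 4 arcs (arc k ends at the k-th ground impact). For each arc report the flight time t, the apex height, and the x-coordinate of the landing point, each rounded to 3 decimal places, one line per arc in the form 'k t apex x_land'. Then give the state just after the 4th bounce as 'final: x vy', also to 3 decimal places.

Arc 1: start y=8.240, vy=11.730 → t=2.959, apex=15.253, x_land=31.160, impact vy=-17.299
  bounce: vy ← 0.64·17.299 = 11.071
Arc 2: start y=0.000, vy=11.071 → t=2.257, apex=6.248, x_land=54.928, impact vy=-11.071
  bounce: vy ← 0.64·11.071 = 7.086
Arc 3: start y=0.000, vy=7.086 → t=1.445, apex=2.559, x_land=70.139, impact vy=-7.086
  bounce: vy ← 0.64·7.086 = 4.535
Arc 4: start y=0.000, vy=4.535 → t=0.925, apex=1.048, x_land=79.875, impact vy=-4.535
  bounce: vy ← 0.64·4.535 = 2.902

1 2.959 15.253 31.160
2 2.257 6.248 54.928
3 1.445 2.559 70.139
4 0.925 1.048 79.875
final: 79.875 2.902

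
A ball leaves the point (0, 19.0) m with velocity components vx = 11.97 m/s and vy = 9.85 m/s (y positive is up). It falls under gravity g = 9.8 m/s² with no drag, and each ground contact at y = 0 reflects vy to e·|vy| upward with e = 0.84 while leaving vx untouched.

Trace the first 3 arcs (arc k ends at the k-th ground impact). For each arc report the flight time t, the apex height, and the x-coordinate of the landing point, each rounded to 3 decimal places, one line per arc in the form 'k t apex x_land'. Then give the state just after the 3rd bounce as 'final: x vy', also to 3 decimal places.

Arc 1: start y=19.000, vy=9.850 → t=3.216, apex=23.950, x_land=38.495, impact vy=-21.666
  bounce: vy ← 0.84·21.666 = 18.200
Arc 2: start y=0.000, vy=18.200 → t=3.714, apex=16.899, x_land=82.954, impact vy=-18.200
  bounce: vy ← 0.84·18.200 = 15.288
Arc 3: start y=0.000, vy=15.288 → t=3.120, apex=11.924, x_land=120.299, impact vy=-15.288
  bounce: vy ← 0.84·15.288 = 12.842

1 3.216 23.950 38.495
2 3.714 16.899 82.954
3 3.120 11.924 120.299
final: 120.299 12.842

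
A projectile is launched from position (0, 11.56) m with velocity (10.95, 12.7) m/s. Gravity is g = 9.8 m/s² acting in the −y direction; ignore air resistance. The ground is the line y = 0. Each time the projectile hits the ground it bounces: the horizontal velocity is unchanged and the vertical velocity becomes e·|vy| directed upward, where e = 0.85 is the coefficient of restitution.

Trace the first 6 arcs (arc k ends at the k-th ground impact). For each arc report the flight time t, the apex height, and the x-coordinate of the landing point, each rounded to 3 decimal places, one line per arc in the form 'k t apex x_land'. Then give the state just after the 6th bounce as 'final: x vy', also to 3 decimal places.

Arc 1: start y=11.560, vy=12.700 → t=3.306, apex=19.789, x_land=36.196, impact vy=-19.694
  bounce: vy ← 0.85·19.694 = 16.740
Arc 2: start y=0.000, vy=16.740 → t=3.416, apex=14.298, x_land=73.605, impact vy=-16.740
  bounce: vy ← 0.85·16.740 = 14.229
Arc 3: start y=0.000, vy=14.229 → t=2.904, apex=10.330, x_land=105.403, impact vy=-14.229
  bounce: vy ← 0.85·14.229 = 12.095
Arc 4: start y=0.000, vy=12.095 → t=2.468, apex=7.463, x_land=132.431, impact vy=-12.095
  bounce: vy ← 0.85·12.095 = 10.281
Arc 5: start y=0.000, vy=10.281 → t=2.098, apex=5.392, x_land=155.405, impact vy=-10.281
  bounce: vy ← 0.85·10.281 = 8.738
Arc 6: start y=0.000, vy=8.738 → t=1.783, apex=3.896, x_land=174.932, impact vy=-8.738
  bounce: vy ← 0.85·8.738 = 7.428

1 3.306 19.789 36.196
2 3.416 14.298 73.605
3 2.904 10.330 105.403
4 2.468 7.463 132.431
5 2.098 5.392 155.405
6 1.783 3.896 174.932
final: 174.932 7.428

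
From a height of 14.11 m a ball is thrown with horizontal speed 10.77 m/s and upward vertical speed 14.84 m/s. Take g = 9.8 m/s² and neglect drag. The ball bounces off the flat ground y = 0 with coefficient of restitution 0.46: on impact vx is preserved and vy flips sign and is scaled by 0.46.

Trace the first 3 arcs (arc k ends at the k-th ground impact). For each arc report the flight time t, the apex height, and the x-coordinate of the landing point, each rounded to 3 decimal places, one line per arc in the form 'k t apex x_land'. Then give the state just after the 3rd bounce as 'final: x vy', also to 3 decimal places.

1 3.789 25.346 40.804
2 2.092 5.363 63.339
3 0.963 1.135 73.705
final: 73.705 2.169

Arc 1: start y=14.110, vy=14.840 → t=3.789, apex=25.346, x_land=40.804, impact vy=-22.289
  bounce: vy ← 0.46·22.289 = 10.253
Arc 2: start y=0.000, vy=10.253 → t=2.092, apex=5.363, x_land=63.339, impact vy=-10.253
  bounce: vy ← 0.46·10.253 = 4.716
Arc 3: start y=0.000, vy=4.716 → t=0.963, apex=1.135, x_land=73.705, impact vy=-4.716
  bounce: vy ← 0.46·4.716 = 2.169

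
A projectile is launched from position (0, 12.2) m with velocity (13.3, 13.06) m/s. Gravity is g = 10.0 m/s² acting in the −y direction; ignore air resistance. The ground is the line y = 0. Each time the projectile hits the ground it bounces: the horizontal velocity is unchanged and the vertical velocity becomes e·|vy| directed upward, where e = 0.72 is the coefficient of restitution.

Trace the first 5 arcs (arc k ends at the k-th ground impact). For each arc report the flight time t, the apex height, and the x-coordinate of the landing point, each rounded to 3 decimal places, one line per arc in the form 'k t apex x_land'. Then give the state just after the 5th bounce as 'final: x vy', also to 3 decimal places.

Arc 1: start y=12.200, vy=13.060 → t=3.342, apex=20.728, x_land=44.450, impact vy=-20.361
  bounce: vy ← 0.72·20.361 = 14.660
Arc 2: start y=0.000, vy=14.660 → t=2.932, apex=10.745, x_land=83.445, impact vy=-14.660
  bounce: vy ← 0.72·14.660 = 10.555
Arc 3: start y=0.000, vy=10.555 → t=2.111, apex=5.570, x_land=111.521, impact vy=-10.555
  bounce: vy ← 0.72·10.555 = 7.600
Arc 4: start y=0.000, vy=7.600 → t=1.520, apex=2.888, x_land=131.736, impact vy=-7.600
  bounce: vy ← 0.72·7.600 = 5.472
Arc 5: start y=0.000, vy=5.472 → t=1.094, apex=1.497, x_land=146.291, impact vy=-5.472
  bounce: vy ← 0.72·5.472 = 3.940

1 3.342 20.728 44.450
2 2.932 10.745 83.445
3 2.111 5.570 111.521
4 1.520 2.888 131.736
5 1.094 1.497 146.291
final: 146.291 3.940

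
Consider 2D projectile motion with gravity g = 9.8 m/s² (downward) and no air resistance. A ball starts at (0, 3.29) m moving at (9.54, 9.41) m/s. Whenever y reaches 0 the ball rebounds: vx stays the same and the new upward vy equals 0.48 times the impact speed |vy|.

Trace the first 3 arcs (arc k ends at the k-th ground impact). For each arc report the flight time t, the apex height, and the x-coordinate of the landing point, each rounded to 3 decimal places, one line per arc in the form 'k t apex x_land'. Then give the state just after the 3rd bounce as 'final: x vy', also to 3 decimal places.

Arc 1: start y=3.290, vy=9.410 → t=2.223, apex=7.808, x_land=21.203, impact vy=-12.371
  bounce: vy ← 0.48·12.371 = 5.938
Arc 2: start y=0.000, vy=5.938 → t=1.212, apex=1.799, x_land=32.763, impact vy=-5.938
  bounce: vy ← 0.48·5.938 = 2.850
Arc 3: start y=0.000, vy=2.850 → t=0.582, apex=0.414, x_land=38.313, impact vy=-2.850
  bounce: vy ← 0.48·2.850 = 1.368

1 2.223 7.808 21.203
2 1.212 1.799 32.763
3 0.582 0.414 38.313
final: 38.313 1.368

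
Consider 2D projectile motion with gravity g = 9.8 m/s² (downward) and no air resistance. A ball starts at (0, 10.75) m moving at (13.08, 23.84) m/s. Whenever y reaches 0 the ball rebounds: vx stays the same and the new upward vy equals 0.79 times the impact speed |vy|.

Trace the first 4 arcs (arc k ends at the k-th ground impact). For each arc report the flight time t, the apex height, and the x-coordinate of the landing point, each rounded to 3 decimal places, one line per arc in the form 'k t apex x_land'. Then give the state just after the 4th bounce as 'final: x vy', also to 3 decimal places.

Arc 1: start y=10.750, vy=23.840 → t=5.281, apex=39.747, x_land=69.072, impact vy=-27.911
  bounce: vy ← 0.79·27.911 = 22.050
Arc 2: start y=0.000, vy=22.050 → t=4.500, apex=24.806, x_land=127.932, impact vy=-22.050
  bounce: vy ← 0.79·22.050 = 17.419
Arc 3: start y=0.000, vy=17.419 → t=3.555, apex=15.482, x_land=174.432, impact vy=-17.419
  bounce: vy ← 0.79·17.419 = 13.761
Arc 4: start y=0.000, vy=13.761 → t=2.808, apex=9.662, x_land=211.166, impact vy=-13.761
  bounce: vy ← 0.79·13.761 = 10.872

1 5.281 39.747 69.072
2 4.500 24.806 127.932
3 3.555 15.482 174.432
4 2.808 9.662 211.166
final: 211.166 10.872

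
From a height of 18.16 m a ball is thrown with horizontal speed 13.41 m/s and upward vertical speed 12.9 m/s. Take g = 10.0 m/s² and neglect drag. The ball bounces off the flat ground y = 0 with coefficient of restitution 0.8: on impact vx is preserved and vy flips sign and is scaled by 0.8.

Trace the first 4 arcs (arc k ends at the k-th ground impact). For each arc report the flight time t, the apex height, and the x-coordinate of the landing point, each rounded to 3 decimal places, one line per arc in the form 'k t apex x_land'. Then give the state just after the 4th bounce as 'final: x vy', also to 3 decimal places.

1 3.591 26.480 48.160
2 3.682 16.948 97.537
3 2.946 10.846 137.039
4 2.357 6.942 168.640
final: 168.640 9.426

Arc 1: start y=18.160, vy=12.900 → t=3.591, apex=26.480, x_land=48.160, impact vy=-23.013
  bounce: vy ← 0.8·23.013 = 18.411
Arc 2: start y=0.000, vy=18.411 → t=3.682, apex=16.948, x_land=97.537, impact vy=-18.411
  bounce: vy ← 0.8·18.411 = 14.728
Arc 3: start y=0.000, vy=14.728 → t=2.946, apex=10.846, x_land=137.039, impact vy=-14.728
  bounce: vy ← 0.8·14.728 = 11.783
Arc 4: start y=0.000, vy=11.783 → t=2.357, apex=6.942, x_land=168.640, impact vy=-11.783
  bounce: vy ← 0.8·11.783 = 9.426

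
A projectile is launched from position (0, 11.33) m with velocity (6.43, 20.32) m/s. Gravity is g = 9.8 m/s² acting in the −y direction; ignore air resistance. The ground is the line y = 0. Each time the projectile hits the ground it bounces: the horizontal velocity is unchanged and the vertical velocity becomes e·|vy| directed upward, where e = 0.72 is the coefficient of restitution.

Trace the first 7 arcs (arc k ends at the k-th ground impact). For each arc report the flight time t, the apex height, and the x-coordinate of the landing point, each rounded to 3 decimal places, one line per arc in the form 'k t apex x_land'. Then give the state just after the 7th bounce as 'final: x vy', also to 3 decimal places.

1 4.645 32.396 29.866
2 3.703 16.794 53.674
3 2.666 8.706 70.816
4 1.919 4.513 83.158
5 1.382 2.340 92.044
6 0.995 1.213 98.442
7 0.716 0.629 103.049
final: 103.049 2.528

Arc 1: start y=11.330, vy=20.320 → t=4.645, apex=32.396, x_land=29.866, impact vy=-25.199
  bounce: vy ← 0.72·25.199 = 18.143
Arc 2: start y=0.000, vy=18.143 → t=3.703, apex=16.794, x_land=53.674, impact vy=-18.143
  bounce: vy ← 0.72·18.143 = 13.063
Arc 3: start y=0.000, vy=13.063 → t=2.666, apex=8.706, x_land=70.816, impact vy=-13.063
  bounce: vy ← 0.72·13.063 = 9.405
Arc 4: start y=0.000, vy=9.405 → t=1.919, apex=4.513, x_land=83.158, impact vy=-9.405
  bounce: vy ← 0.72·9.405 = 6.772
Arc 5: start y=0.000, vy=6.772 → t=1.382, apex=2.340, x_land=92.044, impact vy=-6.772
  bounce: vy ← 0.72·6.772 = 4.876
Arc 6: start y=0.000, vy=4.876 → t=0.995, apex=1.213, x_land=98.442, impact vy=-4.876
  bounce: vy ← 0.72·4.876 = 3.511
Arc 7: start y=0.000, vy=3.511 → t=0.716, apex=0.629, x_land=103.049, impact vy=-3.511
  bounce: vy ← 0.72·3.511 = 2.528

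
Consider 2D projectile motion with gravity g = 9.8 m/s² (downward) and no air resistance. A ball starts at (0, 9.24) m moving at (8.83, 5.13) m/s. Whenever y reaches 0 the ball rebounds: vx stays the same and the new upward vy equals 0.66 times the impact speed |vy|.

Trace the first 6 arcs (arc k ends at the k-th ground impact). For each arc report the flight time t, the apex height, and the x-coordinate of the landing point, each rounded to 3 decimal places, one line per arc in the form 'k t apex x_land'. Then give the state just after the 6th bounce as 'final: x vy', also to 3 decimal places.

1 1.993 10.583 17.599
2 1.940 4.610 34.728
3 1.280 2.008 46.033
4 0.845 0.875 53.495
5 0.558 0.381 58.419
6 0.368 0.166 61.669
final: 61.669 1.190

Arc 1: start y=9.240, vy=5.130 → t=1.993, apex=10.583, x_land=17.599, impact vy=-14.402
  bounce: vy ← 0.66·14.402 = 9.505
Arc 2: start y=0.000, vy=9.505 → t=1.940, apex=4.610, x_land=34.728, impact vy=-9.505
  bounce: vy ← 0.66·9.505 = 6.274
Arc 3: start y=0.000, vy=6.274 → t=1.280, apex=2.008, x_land=46.033, impact vy=-6.274
  bounce: vy ← 0.66·6.274 = 4.141
Arc 4: start y=0.000, vy=4.141 → t=0.845, apex=0.875, x_land=53.495, impact vy=-4.141
  bounce: vy ← 0.66·4.141 = 2.733
Arc 5: start y=0.000, vy=2.733 → t=0.558, apex=0.381, x_land=58.419, impact vy=-2.733
  bounce: vy ← 0.66·2.733 = 1.804
Arc 6: start y=0.000, vy=1.804 → t=0.368, apex=0.166, x_land=61.669, impact vy=-1.804
  bounce: vy ← 0.66·1.804 = 1.190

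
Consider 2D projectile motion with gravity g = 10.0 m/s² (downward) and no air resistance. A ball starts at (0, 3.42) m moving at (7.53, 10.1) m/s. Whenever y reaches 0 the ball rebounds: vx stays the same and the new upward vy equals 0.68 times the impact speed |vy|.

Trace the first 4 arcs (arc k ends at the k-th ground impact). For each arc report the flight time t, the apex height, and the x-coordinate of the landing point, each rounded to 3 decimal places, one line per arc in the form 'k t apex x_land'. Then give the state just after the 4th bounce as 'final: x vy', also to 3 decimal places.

1 2.315 8.520 17.435
2 1.775 3.940 30.804
3 1.207 1.822 39.894
4 0.821 0.842 46.076
final: 46.076 2.791

Arc 1: start y=3.420, vy=10.100 → t=2.315, apex=8.520, x_land=17.435, impact vy=-13.054
  bounce: vy ← 0.68·13.054 = 8.877
Arc 2: start y=0.000, vy=8.877 → t=1.775, apex=3.940, x_land=30.804, impact vy=-8.877
  bounce: vy ← 0.68·8.877 = 6.036
Arc 3: start y=0.000, vy=6.036 → t=1.207, apex=1.822, x_land=39.894, impact vy=-6.036
  bounce: vy ← 0.68·6.036 = 4.105
Arc 4: start y=0.000, vy=4.105 → t=0.821, apex=0.842, x_land=46.076, impact vy=-4.105
  bounce: vy ← 0.68·4.105 = 2.791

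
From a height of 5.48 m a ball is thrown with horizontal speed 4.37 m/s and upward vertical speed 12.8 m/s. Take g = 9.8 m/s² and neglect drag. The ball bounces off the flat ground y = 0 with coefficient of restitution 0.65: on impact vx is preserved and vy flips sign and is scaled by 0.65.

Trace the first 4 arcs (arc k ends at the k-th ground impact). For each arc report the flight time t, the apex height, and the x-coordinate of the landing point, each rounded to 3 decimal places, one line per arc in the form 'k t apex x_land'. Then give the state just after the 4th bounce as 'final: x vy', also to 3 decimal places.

Arc 1: start y=5.480, vy=12.800 → t=2.987, apex=13.839, x_land=13.052, impact vy=-16.470
  bounce: vy ← 0.65·16.470 = 10.705
Arc 2: start y=0.000, vy=10.705 → t=2.185, apex=5.847, x_land=22.599, impact vy=-10.705
  bounce: vy ← 0.65·10.705 = 6.958
Arc 3: start y=0.000, vy=6.958 → t=1.420, apex=2.470, x_land=28.805, impact vy=-6.958
  bounce: vy ← 0.65·6.958 = 4.523
Arc 4: start y=0.000, vy=4.523 → t=0.923, apex=1.044, x_land=32.839, impact vy=-4.523
  bounce: vy ← 0.65·4.523 = 2.940

1 2.987 13.839 13.052
2 2.185 5.847 22.599
3 1.420 2.470 28.805
4 0.923 1.044 32.839
final: 32.839 2.940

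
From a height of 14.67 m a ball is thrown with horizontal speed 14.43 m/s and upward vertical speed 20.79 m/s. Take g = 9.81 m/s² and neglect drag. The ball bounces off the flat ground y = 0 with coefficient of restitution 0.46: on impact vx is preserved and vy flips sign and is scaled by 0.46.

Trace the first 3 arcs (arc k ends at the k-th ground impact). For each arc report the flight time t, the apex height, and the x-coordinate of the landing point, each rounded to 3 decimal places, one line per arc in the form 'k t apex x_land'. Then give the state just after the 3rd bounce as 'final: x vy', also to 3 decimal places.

Arc 1: start y=14.670, vy=20.790 → t=4.855, apex=36.700, x_land=70.052, impact vy=-26.834
  bounce: vy ← 0.46·26.834 = 12.344
Arc 2: start y=0.000, vy=12.344 → t=2.517, apex=7.766, x_land=106.365, impact vy=-12.344
  bounce: vy ← 0.46·12.344 = 5.678
Arc 3: start y=0.000, vy=5.678 → t=1.158, apex=1.643, x_land=123.070, impact vy=-5.678
  bounce: vy ← 0.46·5.678 = 2.612

1 4.855 36.700 70.052
2 2.517 7.766 106.365
3 1.158 1.643 123.070
final: 123.070 2.612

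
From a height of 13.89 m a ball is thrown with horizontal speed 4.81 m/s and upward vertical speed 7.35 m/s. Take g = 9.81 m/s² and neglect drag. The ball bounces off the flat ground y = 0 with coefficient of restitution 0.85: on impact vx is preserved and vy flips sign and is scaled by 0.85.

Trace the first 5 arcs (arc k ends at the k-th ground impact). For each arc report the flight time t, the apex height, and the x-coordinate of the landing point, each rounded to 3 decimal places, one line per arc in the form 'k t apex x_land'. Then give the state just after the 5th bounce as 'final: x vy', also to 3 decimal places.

1 2.591 16.643 12.464
2 3.131 12.025 27.527
3 2.662 8.688 40.330
4 2.263 6.277 51.212
5 1.923 4.535 60.463
final: 60.463 8.018

Arc 1: start y=13.890, vy=7.350 → t=2.591, apex=16.643, x_land=12.464, impact vy=-18.071
  bounce: vy ← 0.85·18.071 = 15.360
Arc 2: start y=0.000, vy=15.360 → t=3.131, apex=12.025, x_land=27.527, impact vy=-15.360
  bounce: vy ← 0.85·15.360 = 13.056
Arc 3: start y=0.000, vy=13.056 → t=2.662, apex=8.688, x_land=40.330, impact vy=-13.056
  bounce: vy ← 0.85·13.056 = 11.098
Arc 4: start y=0.000, vy=11.098 → t=2.263, apex=6.277, x_land=51.212, impact vy=-11.098
  bounce: vy ← 0.85·11.098 = 9.433
Arc 5: start y=0.000, vy=9.433 → t=1.923, apex=4.535, x_land=60.463, impact vy=-9.433
  bounce: vy ← 0.85·9.433 = 8.018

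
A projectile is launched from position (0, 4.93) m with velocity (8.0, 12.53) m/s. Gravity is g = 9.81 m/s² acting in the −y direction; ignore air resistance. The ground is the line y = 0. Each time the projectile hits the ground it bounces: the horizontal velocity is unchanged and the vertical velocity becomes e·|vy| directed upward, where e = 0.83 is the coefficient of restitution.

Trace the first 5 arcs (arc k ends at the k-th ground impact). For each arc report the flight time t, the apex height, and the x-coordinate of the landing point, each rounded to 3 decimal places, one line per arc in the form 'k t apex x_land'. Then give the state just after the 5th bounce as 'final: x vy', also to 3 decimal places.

1 2.901 12.932 23.208
2 2.695 8.909 44.771
3 2.237 6.137 62.669
4 1.857 4.228 77.524
5 1.541 2.913 89.853
final: 89.853 6.274

Arc 1: start y=4.930, vy=12.530 → t=2.901, apex=12.932, x_land=23.208, impact vy=-15.929
  bounce: vy ← 0.83·15.929 = 13.221
Arc 2: start y=0.000, vy=13.221 → t=2.695, apex=8.909, x_land=44.771, impact vy=-13.221
  bounce: vy ← 0.83·13.221 = 10.973
Arc 3: start y=0.000, vy=10.973 → t=2.237, apex=6.137, x_land=62.669, impact vy=-10.973
  bounce: vy ← 0.83·10.973 = 9.108
Arc 4: start y=0.000, vy=9.108 → t=1.857, apex=4.228, x_land=77.524, impact vy=-9.108
  bounce: vy ← 0.83·9.108 = 7.560
Arc 5: start y=0.000, vy=7.560 → t=1.541, apex=2.913, x_land=89.853, impact vy=-7.560
  bounce: vy ← 0.83·7.560 = 6.274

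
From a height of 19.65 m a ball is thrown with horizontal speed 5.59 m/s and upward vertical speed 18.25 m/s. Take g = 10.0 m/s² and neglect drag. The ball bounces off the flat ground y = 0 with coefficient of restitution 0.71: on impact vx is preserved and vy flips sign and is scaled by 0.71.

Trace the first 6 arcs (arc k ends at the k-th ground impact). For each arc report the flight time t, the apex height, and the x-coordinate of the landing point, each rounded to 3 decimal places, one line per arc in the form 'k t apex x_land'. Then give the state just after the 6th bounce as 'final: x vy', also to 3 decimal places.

1 4.520 36.303 25.264
2 3.826 18.300 46.653
3 2.717 9.225 61.839
4 1.929 4.650 72.621
5 1.369 2.344 80.277
6 0.972 1.182 85.712
final: 85.712 3.452

Arc 1: start y=19.650, vy=18.250 → t=4.520, apex=36.303, x_land=25.264, impact vy=-26.946
  bounce: vy ← 0.71·26.946 = 19.131
Arc 2: start y=0.000, vy=19.131 → t=3.826, apex=18.300, x_land=46.653, impact vy=-19.131
  bounce: vy ← 0.71·19.131 = 13.583
Arc 3: start y=0.000, vy=13.583 → t=2.717, apex=9.225, x_land=61.839, impact vy=-13.583
  bounce: vy ← 0.71·13.583 = 9.644
Arc 4: start y=0.000, vy=9.644 → t=1.929, apex=4.650, x_land=72.621, impact vy=-9.644
  bounce: vy ← 0.71·9.644 = 6.847
Arc 5: start y=0.000, vy=6.847 → t=1.369, apex=2.344, x_land=80.277, impact vy=-6.847
  bounce: vy ← 0.71·6.847 = 4.862
Arc 6: start y=0.000, vy=4.862 → t=0.972, apex=1.182, x_land=85.712, impact vy=-4.862
  bounce: vy ← 0.71·4.862 = 3.452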